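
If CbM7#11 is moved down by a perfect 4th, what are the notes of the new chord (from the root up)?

Gb Bb Db F C

Cb down a perfect 4th → Gb. New chord: Gb major seventh sharp eleven.
- root: Gb
- major 3rd: Bb
- perfect 5th: Db
- major 7th: F
- augmented 11th: C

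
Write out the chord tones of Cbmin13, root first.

Cb  Ebb  Gb  Bbb  Db  Fb  Ab

Cbmin13 is a minor thirteenth built on Cb.
root → Cb
3rd (minor 3rd) → Ebb
5th (perfect 5th) → Gb
7th (minor 7th) → Bbb
9th (major 9th) → Db
11th (perfect 11th) → Fb
13th (major 13th) → Ab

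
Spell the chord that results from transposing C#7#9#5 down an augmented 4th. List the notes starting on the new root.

G, B, D#, F, A#

An augmented 4th down from C# is G, so the new chord is G dominant seventh sharp nine sharp five.
Root: G
Major 3rd (3rd): B
Augmented 5th (5th): D#
Minor 7th (7th): F
Augmented 9th (9th): A#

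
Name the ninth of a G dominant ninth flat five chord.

Root of G dominant ninth flat five = G. The 9th is a major 9th: G up a major 9th → A.

A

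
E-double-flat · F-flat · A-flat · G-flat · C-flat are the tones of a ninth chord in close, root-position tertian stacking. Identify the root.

F-flat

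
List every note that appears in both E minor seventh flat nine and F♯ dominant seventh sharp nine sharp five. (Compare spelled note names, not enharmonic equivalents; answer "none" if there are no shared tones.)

E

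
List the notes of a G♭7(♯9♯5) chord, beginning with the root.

Root G♭, quality dominant seventh sharp nine sharp five:
G♭ — root
B♭ — major 3rd
D — augmented 5th
F♭ — minor 7th
A — augmented 9th

G♭ B♭ D F♭ A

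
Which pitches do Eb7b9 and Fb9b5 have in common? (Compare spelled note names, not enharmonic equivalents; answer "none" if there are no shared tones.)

Fb

Eb7b9: Eb G Bb Db Fb
Fb9b5: Fb Ab Cbb Ebb Gb
Common to both → Fb.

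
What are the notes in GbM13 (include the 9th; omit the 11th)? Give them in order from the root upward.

GbM13 is a major thirteenth built on G♭.
- root: G♭
- major 3rd: B♭
- perfect 5th: D♭
- major 7th: F
- major 9th: A♭
- major 13th: E♭

G♭ – B♭ – D♭ – F – A♭ – E♭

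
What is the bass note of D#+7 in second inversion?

A𝄪

D#+7 in root position is D♯–F𝄪–A𝄪–C♯.
Second inversion places the fifth in the bass, which is A𝄪.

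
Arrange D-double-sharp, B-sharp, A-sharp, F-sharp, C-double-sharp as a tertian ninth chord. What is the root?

Arranged so that each adjacent pair is a third by letter name: B-sharp – D-double-sharp – F-sharp – A-sharp – C-double-sharp.
The bottom of that stack, B-sharp, is the root (this is B-sharp dominant ninth flat five).

B-sharp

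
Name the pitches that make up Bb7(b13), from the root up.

Bb, D, F, Ab, Gb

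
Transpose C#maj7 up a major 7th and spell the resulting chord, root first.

C# up a major 7th → B#. New chord: B# major seventh.
root → B#
3rd (major 3rd) → D##
5th (perfect 5th) → F##
7th (major 7th) → A##

B#, D##, F##, A##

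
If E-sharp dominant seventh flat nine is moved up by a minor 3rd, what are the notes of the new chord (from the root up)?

G-sharp  B-sharp  D-sharp  F-sharp  A

Transposed root: E-sharp → G-sharp (minor 3rd up). So we spell G-sharp dominant seventh flat nine:
Root: G-sharp
Major 3rd (3rd): B-sharp
Perfect 5th (5th): D-sharp
Minor 7th (7th): F-sharp
Minor 9th (9th): A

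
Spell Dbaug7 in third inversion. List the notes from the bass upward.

Cb  Db  F  A

Dbaug7 = Db–F–A–Cb; third inversion → seventh (Cb) lowest.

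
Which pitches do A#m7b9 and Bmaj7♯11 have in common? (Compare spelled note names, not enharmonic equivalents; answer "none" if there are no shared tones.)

A#m7b9 = A#, C#, E#, G#, B.
Bmaj7♯11 = B, D#, F#, A#, E#.
Shared: A#, E#, B.

A#  E#  B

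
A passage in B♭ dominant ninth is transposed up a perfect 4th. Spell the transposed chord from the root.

Transposed root: Bb → Eb (perfect 4th up). So we spell Eb dominant ninth:
- root: Eb
- major 3rd: G
- perfect 5th: Bb
- minor 7th: Db
- major 9th: F

Eb G Bb Db F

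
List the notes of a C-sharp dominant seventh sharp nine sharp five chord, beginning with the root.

C♯, E♯, G𝄪, B, D𝄪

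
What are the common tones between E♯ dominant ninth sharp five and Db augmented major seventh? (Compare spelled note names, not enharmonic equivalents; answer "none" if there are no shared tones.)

none

E♯ dominant ninth sharp five: E-sharp G-double-sharp B-double-sharp D-sharp F-double-sharp
Db augmented major seventh: D-flat F A C
Common to both → none.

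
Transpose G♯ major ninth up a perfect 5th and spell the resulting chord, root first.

D#, F##, A#, C##, E#

A perfect 5th up from G# is D#, so the new chord is D# major ninth.
- root: D#
- major 3rd: F##
- perfect 5th: A#
- major 7th: C##
- major 9th: E#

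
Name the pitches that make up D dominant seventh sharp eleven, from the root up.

D – F-sharp – A – C – G-sharp

D dominant seventh sharp eleven is a dominant seventh sharp eleven built on D.
Root: D
Major 3rd (3rd): F-sharp
Perfect 5th (5th): A
Minor 7th (7th): C
Augmented 11th (11th): G-sharp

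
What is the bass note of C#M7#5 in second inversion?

G##

C#M7#5 = C#–E#–G##–B#. Second inversion → fifth in the bass = G##.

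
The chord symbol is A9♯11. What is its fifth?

E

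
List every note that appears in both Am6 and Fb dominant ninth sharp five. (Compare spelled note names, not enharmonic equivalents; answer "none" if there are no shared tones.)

C

Am6 = A, C, E, F♯.
Fb dominant ninth sharp five = F♭, A♭, C, E𝄫, G♭.
Shared: C.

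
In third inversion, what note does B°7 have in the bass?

Ab

B°7 in root position is B–D–F–Ab.
Third inversion places the seventh in the bass, which is Ab.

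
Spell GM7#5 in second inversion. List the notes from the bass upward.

In root position, GM7#5 is G–B–D♯–F♯.
Second inversion puts the fifth (D♯) in the bass.

D♯, F♯, G, B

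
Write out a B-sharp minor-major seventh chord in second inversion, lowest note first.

B-sharp minor-major seventh = B#–D#–F##–A##; second inversion → fifth (F##) lowest.

F## A## B# D#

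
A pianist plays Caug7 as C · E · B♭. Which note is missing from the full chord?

Caug7 = C, E, G♯, B♭. The voicing lacks the 5th (augmented 5th), G♯.

G♯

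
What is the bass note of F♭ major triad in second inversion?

F♭ major triad = F-flat–A-flat–C-flat. Second inversion → fifth in the bass = C-flat.

C-flat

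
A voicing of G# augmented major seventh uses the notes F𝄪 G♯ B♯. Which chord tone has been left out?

D𝄪

The full G# augmented major seventh chord is G♯, B♯, D𝄪, F𝄪.
Comparing with the voicing, the augmented 5th (5th) — D𝄪 — is absent.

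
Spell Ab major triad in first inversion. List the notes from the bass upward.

Ab major triad = A-flat–C–E-flat; first inversion → third (C) lowest.

C, E-flat, A-flat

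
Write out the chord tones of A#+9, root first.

A#, C##, E##, G#, B#

A#+9: dominant ninth sharp five on A#.
Root: A#
Major 3rd (3rd): C##
Augmented 5th (5th): E##
Minor 7th (7th): G#
Major 9th (9th): B#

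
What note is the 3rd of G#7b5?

B#

Root of G#7b5 = G#. The 3rd is a major 3rd: G# up a major 3rd → B#.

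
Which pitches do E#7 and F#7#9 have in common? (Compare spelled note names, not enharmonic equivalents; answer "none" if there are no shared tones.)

G##

E#7 = E#, G##, B#, D#.
F#7#9 = F#, A#, C#, E, G##.
Shared: G##.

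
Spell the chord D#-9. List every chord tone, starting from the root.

D#-9 is a minor ninth built on D#.
root → D#
3rd (minor 3rd) → F#
5th (perfect 5th) → A#
7th (minor 7th) → C#
9th (major 9th) → E#

D#, F#, A#, C#, E#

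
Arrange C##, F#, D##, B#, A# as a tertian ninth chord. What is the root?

Arranged so that each adjacent pair is a third by letter name: B# – D## – F# – A# – C##.
The bottom of that stack, B#, is the root (this is B# dominant ninth flat five).

B#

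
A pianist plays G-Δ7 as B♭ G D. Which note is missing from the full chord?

The full G-Δ7 chord is G, B♭, D, F♯.
Comparing with the voicing, the major 7th (7th) — F♯ — is absent.

F♯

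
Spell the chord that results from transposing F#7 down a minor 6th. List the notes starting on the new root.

A# – C## – E# – G#

F# down a minor 6th → A#. New chord: A# dominant seventh.
- root: A#
- major 3rd: C##
- perfect 5th: E#
- minor 7th: G#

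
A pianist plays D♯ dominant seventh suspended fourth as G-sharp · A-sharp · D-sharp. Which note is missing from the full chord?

C-sharp

D♯ dominant seventh suspended fourth = D-sharp, G-sharp, A-sharp, C-sharp. The voicing lacks the 7th (minor 7th), C-sharp.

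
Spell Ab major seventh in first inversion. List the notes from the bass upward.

In root position, Ab major seventh is A-flat–C–E-flat–G.
First inversion puts the third (C) in the bass.

C E-flat G A-flat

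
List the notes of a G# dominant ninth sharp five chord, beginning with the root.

G# dominant ninth sharp five: dominant ninth sharp five on G-sharp.
- root: G-sharp
- major 3rd: B-sharp
- augmented 5th: D-double-sharp
- minor 7th: F-sharp
- major 9th: A-sharp

G-sharp  B-sharp  D-double-sharp  F-sharp  A-sharp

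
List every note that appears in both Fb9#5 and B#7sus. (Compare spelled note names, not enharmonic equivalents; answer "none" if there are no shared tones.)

none

Fb9#5 = Fb, Ab, C, Ebb, Gb.
B#7sus = B#, E#, F##, A#.
Shared: none.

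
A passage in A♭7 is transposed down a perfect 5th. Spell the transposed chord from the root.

Db – F – Ab – Cb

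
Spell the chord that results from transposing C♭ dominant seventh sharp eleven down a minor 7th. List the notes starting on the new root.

A minor 7th down from Cb is Db, so the new chord is Db dominant seventh sharp eleven.
- root: Db
- major 3rd: F
- perfect 5th: Ab
- minor 7th: Cb
- augmented 11th: G

Db, F, Ab, Cb, G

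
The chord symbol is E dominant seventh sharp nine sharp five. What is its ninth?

E dominant seventh sharp nine sharp five is built on E; its 9th is an augmented 9th above the root.
A second above E uses the letter F, and the augmented 9th above E is F##.

F##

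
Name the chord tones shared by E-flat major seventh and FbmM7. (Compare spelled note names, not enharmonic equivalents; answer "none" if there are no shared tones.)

Eb

E-flat major seventh: Eb G Bb D
FbmM7: Fb Abb Cb Eb
Common to both → Eb.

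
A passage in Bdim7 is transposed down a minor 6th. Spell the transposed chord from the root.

D♯ – F♯ – A – C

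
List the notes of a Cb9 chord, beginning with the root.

C♭, E♭, G♭, B𝄫, D♭

Cb9 is a dominant ninth built on C♭.
Root: C♭
Major 3rd (3rd): E♭
Perfect 5th (5th): G♭
Minor 7th (7th): B𝄫
Major 9th (9th): D♭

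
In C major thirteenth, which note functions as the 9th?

D

Root of C major thirteenth = C. The 9th is a major 9th: C up a major 9th → D.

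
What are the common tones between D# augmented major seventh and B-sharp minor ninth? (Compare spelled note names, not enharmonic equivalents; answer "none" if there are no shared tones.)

D# augmented major seventh: D-sharp F-double-sharp A-double-sharp C-double-sharp
B-sharp minor ninth: B-sharp D-sharp F-double-sharp A-sharp C-double-sharp
Common to both → D-sharp, F-double-sharp, C-double-sharp.

D-sharp – F-double-sharp – C-double-sharp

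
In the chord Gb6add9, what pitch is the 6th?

Eb

Root of Gb6add9 = Gb. The 6th is a major 6th: Gb up a major 6th → Eb.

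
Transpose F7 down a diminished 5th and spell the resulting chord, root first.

F down a diminished 5th → B. New chord: B dominant seventh.
B — root
D♯ — major 3rd
F♯ — perfect 5th
A — minor 7th

B, D♯, F♯, A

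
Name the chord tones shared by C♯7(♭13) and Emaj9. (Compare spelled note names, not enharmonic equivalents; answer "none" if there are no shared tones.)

C♯7(♭13): C# E# G# B A
Emaj9: E G# B D# F#
Common to both → G#, B.

G# – B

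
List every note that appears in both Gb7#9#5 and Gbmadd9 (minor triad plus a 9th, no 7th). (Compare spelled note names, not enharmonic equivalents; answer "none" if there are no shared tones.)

Gb7#9#5: Gb Bb D Fb A
Gbmadd9: Gb Bbb Db Ab
Common to both → Gb.

Gb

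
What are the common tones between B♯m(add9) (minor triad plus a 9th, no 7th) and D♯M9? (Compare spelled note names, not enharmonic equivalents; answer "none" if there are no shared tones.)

D# – F## – C##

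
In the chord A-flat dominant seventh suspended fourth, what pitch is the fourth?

D-flat

Root of A-flat dominant seventh suspended fourth = A-flat. The 4th is a perfect 4th: A-flat up a perfect 4th → D-flat.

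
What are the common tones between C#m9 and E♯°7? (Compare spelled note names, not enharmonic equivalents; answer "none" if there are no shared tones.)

G# – B

C#m9: C# E G# B D#
E♯°7: E# G# B D
Common to both → G#, B.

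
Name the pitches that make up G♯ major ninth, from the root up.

G-sharp, B-sharp, D-sharp, F-double-sharp, A-sharp

G♯ major ninth is a major ninth built on G-sharp.
- root: G-sharp
- major 3rd: B-sharp
- perfect 5th: D-sharp
- major 7th: F-double-sharp
- major 9th: A-sharp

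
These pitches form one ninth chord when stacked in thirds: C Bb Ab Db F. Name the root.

Bb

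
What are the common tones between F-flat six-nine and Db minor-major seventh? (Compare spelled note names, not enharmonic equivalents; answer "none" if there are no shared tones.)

F-flat  A-flat  D-flat

F-flat six-nine: F-flat A-flat C-flat D-flat G-flat
Db minor-major seventh: D-flat F-flat A-flat C
Common to both → F-flat, A-flat, D-flat.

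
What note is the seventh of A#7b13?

Root of A#7b13 = A#. The 7th is a minor 7th: A# up a minor 7th → G#.

G#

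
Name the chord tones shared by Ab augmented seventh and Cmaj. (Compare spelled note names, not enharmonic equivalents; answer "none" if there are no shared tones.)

Ab augmented seventh = Ab, C, E, Gb.
Cmaj = C, E, G.
Shared: C, E.

C, E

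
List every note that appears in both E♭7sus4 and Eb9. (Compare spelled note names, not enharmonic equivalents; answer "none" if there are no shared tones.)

Eb – Bb – Db

E♭7sus4: Eb Ab Bb Db
Eb9: Eb G Bb Db F
Common to both → Eb, Bb, Db.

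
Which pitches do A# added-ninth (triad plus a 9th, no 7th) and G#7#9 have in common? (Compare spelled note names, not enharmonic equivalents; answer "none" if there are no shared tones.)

A# added-ninth: A# C## E# B#
G#7#9: G# B# D# F# A##
Common to both → B#.

B#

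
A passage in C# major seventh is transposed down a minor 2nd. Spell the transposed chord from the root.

A minor 2nd down from C-sharp is B-sharp, so the new chord is B-sharp major seventh.
- root: B-sharp
- major 3rd: D-double-sharp
- perfect 5th: F-double-sharp
- major 7th: A-double-sharp

B-sharp D-double-sharp F-double-sharp A-double-sharp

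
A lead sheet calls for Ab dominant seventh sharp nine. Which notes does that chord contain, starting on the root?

Ab – C – Eb – Gb – B

Ab dominant seventh sharp nine: dominant seventh sharp nine on Ab.
- root: Ab
- major 3rd: C
- perfect 5th: Eb
- minor 7th: Gb
- augmented 9th: B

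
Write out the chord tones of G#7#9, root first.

G♯ – B♯ – D♯ – F♯ – A𝄪

Root G♯, quality dominant seventh sharp nine:
- root: G♯
- major 3rd: B♯
- perfect 5th: D♯
- minor 7th: F♯
- augmented 9th: A𝄪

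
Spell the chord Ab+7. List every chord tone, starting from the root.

Ab, C, E, Gb

Ab+7: augmented seventh on Ab.
root → Ab
3rd (major 3rd) → C
5th (augmented 5th) → E
7th (minor 7th) → Gb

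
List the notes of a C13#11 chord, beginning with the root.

C13#11 is a dominant thirteenth sharp eleven built on C.
root → C
3rd (major 3rd) → E
5th (perfect 5th) → G
7th (minor 7th) → Bb
9th (major 9th) → D
11th (augmented 11th) → F#
13th (major 13th) → A

C  E  G  Bb  D  F#  A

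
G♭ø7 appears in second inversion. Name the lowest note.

G♭ø7 in root position is Gb–Bbb–Dbb–Fb.
Second inversion places the fifth in the bass, which is Dbb.

Dbb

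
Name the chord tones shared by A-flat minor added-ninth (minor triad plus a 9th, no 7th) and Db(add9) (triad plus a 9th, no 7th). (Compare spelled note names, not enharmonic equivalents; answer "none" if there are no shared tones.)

A♭ – E♭

A-flat minor added-ninth: A♭ C♭ E♭ B♭
Db(add9): D♭ F A♭ E♭
Common to both → A♭, E♭.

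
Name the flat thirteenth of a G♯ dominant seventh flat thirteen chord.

E

G♯ dominant seventh flat thirteen is built on G#; its 13th is a minor 13th above the root.
A sixth above G uses the letter E, and the minor 13th above G# is E.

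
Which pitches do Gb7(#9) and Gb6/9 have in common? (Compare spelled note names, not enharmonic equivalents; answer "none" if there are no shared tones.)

Gb7(#9): G♭ B♭ D♭ F♭ A
Gb6/9: G♭ B♭ D♭ E♭ A♭
Common to both → G♭, B♭, D♭.

G♭ – B♭ – D♭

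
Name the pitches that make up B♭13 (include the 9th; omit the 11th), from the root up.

Root Bb, quality dominant thirteenth:
Bb — root
D — major 3rd
F — perfect 5th
Ab — minor 7th
C — major 9th
G — major 13th

Bb, D, F, Ab, C, G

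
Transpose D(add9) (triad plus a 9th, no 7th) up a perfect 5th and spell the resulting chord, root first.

A, C#, E, B

D up a perfect 5th → A. New chord: A added-ninth.
A — root
C# — major 3rd
E — perfect 5th
B — major 9th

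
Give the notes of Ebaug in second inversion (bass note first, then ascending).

B – Eb – G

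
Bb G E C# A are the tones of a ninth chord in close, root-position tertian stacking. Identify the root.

A

Stacking in thirds gives A – C# – E – G – Bb, so A is the root — A dominant seventh flat nine.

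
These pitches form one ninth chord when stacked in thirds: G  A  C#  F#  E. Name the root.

Arranged so that each adjacent pair is a third by letter name: F# – A – C# – E – G.
The bottom of that stack, F#, is the root (this is F# minor seventh flat nine).

F#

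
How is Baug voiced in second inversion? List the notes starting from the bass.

F##, B, D#

Baug = B–D#–F##; second inversion → fifth (F##) lowest.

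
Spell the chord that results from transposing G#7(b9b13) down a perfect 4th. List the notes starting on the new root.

G# down a perfect 4th → D#. New chord: D# dominant seventh flat nine flat thirteen.
Root: D#
Major 3rd (3rd): F##
Perfect 5th (5th): A#
Minor 7th (7th): C#
Minor 9th (9th): E
Minor 13th (13th): B

D#, F##, A#, C#, E, B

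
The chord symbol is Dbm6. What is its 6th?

Bb

Root of Dbm6 = Db. The 6th is a major 6th: Db up a major 6th → Bb.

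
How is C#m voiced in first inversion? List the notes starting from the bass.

C#m = C♯–E–G♯; first inversion → third (E) lowest.

E – G♯ – C♯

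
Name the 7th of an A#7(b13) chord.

Root of A#7(b13) = A♯. The 7th is a minor 7th: A♯ up a minor 7th → G♯.

G♯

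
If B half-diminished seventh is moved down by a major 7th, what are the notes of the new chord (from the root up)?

C, Eb, Gb, Bb

A major 7th down from B is C, so the new chord is C half-diminished seventh.
C — root
Eb — minor 3rd
Gb — diminished 5th
Bb — minor 7th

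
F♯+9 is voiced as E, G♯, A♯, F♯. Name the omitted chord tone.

C𝄪

The full F♯+9 chord is F♯, A♯, C𝄪, E, G♯.
Comparing with the voicing, the augmented 5th (5th) — C𝄪 — is absent.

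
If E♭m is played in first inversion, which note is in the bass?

G♭

E♭m in root position is E♭–G♭–B♭.
First inversion places the third in the bass, which is G♭.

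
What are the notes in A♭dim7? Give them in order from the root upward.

Ab  Cb  Ebb  Gbb

A♭dim7: diminished seventh on Ab.
root → Ab
3rd (minor 3rd) → Cb
5th (diminished 5th) → Ebb
7th (diminished 7th) → Gbb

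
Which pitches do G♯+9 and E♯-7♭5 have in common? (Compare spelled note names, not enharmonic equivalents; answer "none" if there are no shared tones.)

G#

G♯+9: G# B# D## F# A#
E♯-7♭5: E# G# B D#
Common to both → G#.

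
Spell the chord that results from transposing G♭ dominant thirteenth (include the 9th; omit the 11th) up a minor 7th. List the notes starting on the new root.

Fb  Ab  Cb  Ebb  Gb  Db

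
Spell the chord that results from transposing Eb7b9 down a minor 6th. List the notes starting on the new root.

A minor 6th down from Eb is G, so the new chord is G dominant seventh flat nine.
Root: G
Major 3rd (3rd): B
Perfect 5th (5th): D
Minor 7th (7th): F
Minor 9th (9th): Ab

G B D F Ab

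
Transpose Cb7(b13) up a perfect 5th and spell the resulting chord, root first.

Cb up a perfect 5th → Gb. New chord: Gb dominant seventh flat thirteen.
root → Gb
3rd (major 3rd) → Bb
5th (perfect 5th) → Db
7th (minor 7th) → Fb
13th (minor 13th) → Ebb

Gb, Bb, Db, Fb, Ebb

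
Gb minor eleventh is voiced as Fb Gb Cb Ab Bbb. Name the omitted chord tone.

Db

Gb minor eleventh = Gb, Bbb, Db, Fb, Ab, Cb. The voicing lacks the 5th (perfect 5th), Db.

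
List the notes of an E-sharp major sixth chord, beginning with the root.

E-sharp major sixth is a major sixth built on E-sharp.
E-sharp — root
G-double-sharp — major 3rd
B-sharp — perfect 5th
C-double-sharp — major 6th

E-sharp, G-double-sharp, B-sharp, C-double-sharp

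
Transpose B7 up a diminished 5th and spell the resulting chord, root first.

F A C E♭

B up a diminished 5th → F. New chord: F dominant seventh.
- root: F
- major 3rd: A
- perfect 5th: C
- minor 7th: E♭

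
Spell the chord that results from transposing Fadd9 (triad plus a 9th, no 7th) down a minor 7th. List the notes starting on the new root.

G – B – D – A

A minor 7th down from F is G, so the new chord is G added-ninth.
- root: G
- major 3rd: B
- perfect 5th: D
- major 9th: A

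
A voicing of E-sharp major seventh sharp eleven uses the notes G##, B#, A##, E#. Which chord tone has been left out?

D##

E-sharp major seventh sharp eleven = E#, G##, B#, D##, A##. The voicing lacks the 7th (major 7th), D##.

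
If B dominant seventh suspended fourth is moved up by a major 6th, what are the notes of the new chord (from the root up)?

G# C# D# F#

Transposed root: B → G# (major 6th up). So we spell G# dominant seventh suspended fourth:
- root: G#
- perfect 4th: C#
- perfect 5th: D#
- minor 7th: F#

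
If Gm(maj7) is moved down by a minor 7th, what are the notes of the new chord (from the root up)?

A, C, E, G♯

Transposed root: G → A (minor 7th down). So we spell A minor-major seventh:
Root: A
Minor 3rd (3rd): C
Perfect 5th (5th): E
Major 7th (7th): G♯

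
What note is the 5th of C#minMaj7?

G#

Root of C#minMaj7 = C#. The 5th is a perfect 5th: C# up a perfect 5th → G#.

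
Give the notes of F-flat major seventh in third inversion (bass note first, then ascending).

F-flat major seventh = Fb–Ab–Cb–Eb; third inversion → seventh (Eb) lowest.

Eb, Fb, Ab, Cb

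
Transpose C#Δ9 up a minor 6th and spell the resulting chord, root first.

A  C#  E  G#  B

C# up a minor 6th → A. New chord: A major ninth.
Root: A
Major 3rd (3rd): C#
Perfect 5th (5th): E
Major 7th (7th): G#
Major 9th (9th): B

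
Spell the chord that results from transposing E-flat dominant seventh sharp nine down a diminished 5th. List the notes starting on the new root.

A diminished 5th down from E♭ is A, so the new chord is A dominant seventh sharp nine.
- root: A
- major 3rd: C♯
- perfect 5th: E
- minor 7th: G
- augmented 9th: B♯

A, C♯, E, G, B♯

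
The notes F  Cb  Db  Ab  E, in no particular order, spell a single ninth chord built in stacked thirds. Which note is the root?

Db

Arranged so that each adjacent pair is a third by letter name: Db – F – Ab – Cb – E.
The bottom of that stack, Db, is the root (this is Db dominant seventh sharp nine).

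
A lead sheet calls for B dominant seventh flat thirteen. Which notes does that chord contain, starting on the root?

B dominant seventh flat thirteen: dominant seventh flat thirteen on B.
B — root
D# — major 3rd
F# — perfect 5th
A — minor 7th
G — minor 13th

B D# F# A G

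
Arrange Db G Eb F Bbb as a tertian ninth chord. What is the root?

Arranged so that each adjacent pair is a third by letter name: Eb – G – Bbb – Db – F.
The bottom of that stack, Eb, is the root (this is Eb dominant ninth flat five).

Eb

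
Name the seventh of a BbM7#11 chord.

BbM7#11 is built on Bb; its 7th is a major 7th above the root.
A seventh above B uses the letter A, and the major 7th above Bb is A.

A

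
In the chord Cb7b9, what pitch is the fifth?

Gb

Root of Cb7b9 = Cb. The 5th is a perfect 5th: Cb up a perfect 5th → Gb.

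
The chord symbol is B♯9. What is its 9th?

B♯9 is built on B#; its 9th is a major 9th above the root.
A second above B uses the letter C, and the major 9th above B# is C##.

C##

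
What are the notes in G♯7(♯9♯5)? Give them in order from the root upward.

G#, B#, D##, F#, A##

Root G#, quality dominant seventh sharp nine sharp five:
G# — root
B# — major 3rd
D## — augmented 5th
F# — minor 7th
A## — augmented 9th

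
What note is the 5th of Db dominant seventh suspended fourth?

A♭

Root of Db dominant seventh suspended fourth = D♭. The 5th is a perfect 5th: D♭ up a perfect 5th → A♭.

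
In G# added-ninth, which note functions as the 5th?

Root of G# added-ninth = G-sharp. The 5th is a perfect 5th: G-sharp up a perfect 5th → D-sharp.

D-sharp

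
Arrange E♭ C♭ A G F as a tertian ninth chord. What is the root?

Stacking in thirds gives F – A – C♭ – E♭ – G, so F is the root — F dominant ninth flat five.

F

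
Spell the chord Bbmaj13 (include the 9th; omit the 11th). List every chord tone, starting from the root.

Root Bb, quality major thirteenth:
root → Bb
3rd (major 3rd) → D
5th (perfect 5th) → F
7th (major 7th) → A
9th (major 9th) → C
13th (major 13th) → G

Bb, D, F, A, C, G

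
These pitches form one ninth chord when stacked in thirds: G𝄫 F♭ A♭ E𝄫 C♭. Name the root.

F♭

Arranged so that each adjacent pair is a third by letter name: F♭ – A♭ – C♭ – E𝄫 – G𝄫.
The bottom of that stack, F♭, is the root (this is F♭ dominant seventh flat nine).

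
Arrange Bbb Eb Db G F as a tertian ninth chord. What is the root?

Arranged so that each adjacent pair is a third by letter name: Eb – G – Bbb – Db – F.
The bottom of that stack, Eb, is the root (this is Eb dominant ninth flat five).

Eb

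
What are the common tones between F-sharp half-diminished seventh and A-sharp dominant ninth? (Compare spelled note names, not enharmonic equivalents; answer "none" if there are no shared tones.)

none

F-sharp half-diminished seventh: F-sharp A C E
A-sharp dominant ninth: A-sharp C-double-sharp E-sharp G-sharp B-sharp
Common to both → none.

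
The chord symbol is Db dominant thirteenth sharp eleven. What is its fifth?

Ab

Root of Db dominant thirteenth sharp eleven = Db. The 5th is a perfect 5th: Db up a perfect 5th → Ab.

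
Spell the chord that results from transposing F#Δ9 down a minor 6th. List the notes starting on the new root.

Transposed root: F♯ → A♯ (minor 6th down). So we spell A♯ major ninth:
root → A♯
3rd (major 3rd) → C𝄪
5th (perfect 5th) → E♯
7th (major 7th) → G𝄪
9th (major 9th) → B♯

A♯ – C𝄪 – E♯ – G𝄪 – B♯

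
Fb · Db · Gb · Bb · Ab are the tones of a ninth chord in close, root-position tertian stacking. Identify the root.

Arranged so that each adjacent pair is a third by letter name: Gb – Bb – Db – Fb – Ab.
The bottom of that stack, Gb, is the root (this is Gb dominant ninth).

Gb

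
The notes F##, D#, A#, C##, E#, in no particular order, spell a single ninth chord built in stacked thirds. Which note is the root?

D#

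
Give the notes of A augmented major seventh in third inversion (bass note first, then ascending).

In root position, A augmented major seventh is A–C-sharp–E-sharp–G-sharp.
Third inversion puts the seventh (G-sharp) in the bass.

G-sharp A C-sharp E-sharp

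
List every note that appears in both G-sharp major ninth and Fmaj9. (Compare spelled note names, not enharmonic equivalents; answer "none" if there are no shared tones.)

none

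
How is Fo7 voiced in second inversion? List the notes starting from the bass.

In root position, Fo7 is F–Ab–Cb–Ebb.
Second inversion puts the fifth (Cb) in the bass.

Cb, Ebb, F, Ab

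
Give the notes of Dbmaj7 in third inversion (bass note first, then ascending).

In root position, Dbmaj7 is Db–F–Ab–C.
Third inversion puts the seventh (C) in the bass.

C Db F Ab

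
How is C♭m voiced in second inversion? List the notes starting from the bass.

Gb, Cb, Ebb

C♭m = Cb–Ebb–Gb; second inversion → fifth (Gb) lowest.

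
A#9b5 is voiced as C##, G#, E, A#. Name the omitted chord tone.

A#9b5 = A#, C##, E, G#, B#. The voicing lacks the 9th (major 9th), B#.

B#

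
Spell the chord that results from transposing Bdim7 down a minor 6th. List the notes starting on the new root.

Transposed root: B → D♯ (minor 6th down). So we spell D♯ diminished seventh:
root → D♯
3rd (minor 3rd) → F♯
5th (diminished 5th) → A
7th (diminished 7th) → C

D♯ F♯ A C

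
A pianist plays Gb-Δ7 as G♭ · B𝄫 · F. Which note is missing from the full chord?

D♭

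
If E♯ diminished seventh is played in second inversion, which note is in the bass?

B

E♯ diminished seventh = E#–G#–B–D. Second inversion → fifth in the bass = B.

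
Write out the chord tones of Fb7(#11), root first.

Fb  Ab  Cb  Ebb  Bb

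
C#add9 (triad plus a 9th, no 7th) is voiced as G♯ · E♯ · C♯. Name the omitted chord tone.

The full C#add9 chord is C♯, E♯, G♯, D♯.
Comparing with the voicing, the major 9th (9th) — D♯ — is absent.

D♯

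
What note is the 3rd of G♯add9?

B#

G♯add9 is built on G#; its 3rd is a major 3rd above the root.
A third above G uses the letter B, and the major 3rd above G# is B#.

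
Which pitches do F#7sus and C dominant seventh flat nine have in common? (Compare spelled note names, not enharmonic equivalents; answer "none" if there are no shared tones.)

E

F#7sus = F#, B, C#, E.
C dominant seventh flat nine = C, E, G, Bb, Db.
Shared: E.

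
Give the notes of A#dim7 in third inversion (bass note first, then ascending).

G – A♯ – C♯ – E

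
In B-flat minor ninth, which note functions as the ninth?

Root of B-flat minor ninth = Bb. The 9th is a major 9th: Bb up a major 9th → C.

C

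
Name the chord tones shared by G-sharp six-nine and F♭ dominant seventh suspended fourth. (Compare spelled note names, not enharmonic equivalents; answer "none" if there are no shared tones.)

none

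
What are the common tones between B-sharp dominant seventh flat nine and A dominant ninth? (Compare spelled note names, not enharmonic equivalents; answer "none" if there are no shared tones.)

C-sharp

B-sharp dominant seventh flat nine = B-sharp, D-double-sharp, F-double-sharp, A-sharp, C-sharp.
A dominant ninth = A, C-sharp, E, G, B.
Shared: C-sharp.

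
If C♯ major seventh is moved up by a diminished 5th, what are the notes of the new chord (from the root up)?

G, B, D, F-sharp

C-sharp up a diminished 5th → G. New chord: G major seventh.
- root: G
- major 3rd: B
- perfect 5th: D
- major 7th: F-sharp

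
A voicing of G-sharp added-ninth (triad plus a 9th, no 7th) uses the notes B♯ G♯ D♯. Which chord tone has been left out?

G-sharp added-ninth = G♯, B♯, D♯, A♯. The voicing lacks the 9th (major 9th), A♯.

A♯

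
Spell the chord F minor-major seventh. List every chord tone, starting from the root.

F, Ab, C, E

Root F, quality minor-major seventh:
- root: F
- minor 3rd: Ab
- perfect 5th: C
- major 7th: E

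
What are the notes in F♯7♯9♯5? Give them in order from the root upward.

F♯7♯9♯5: dominant seventh sharp nine sharp five on F#.
- root: F#
- major 3rd: A#
- augmented 5th: C##
- minor 7th: E
- augmented 9th: G##

F#  A#  C##  E  G##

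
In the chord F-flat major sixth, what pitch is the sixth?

D♭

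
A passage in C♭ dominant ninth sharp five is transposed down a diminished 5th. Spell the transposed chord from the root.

F  A  C#  Eb  G

Transposed root: Cb → F (diminished 5th down). So we spell F dominant ninth sharp five:
- root: F
- major 3rd: A
- augmented 5th: C#
- minor 7th: Eb
- major 9th: G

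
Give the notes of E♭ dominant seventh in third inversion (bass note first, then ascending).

E♭ dominant seventh = E-flat–G–B-flat–D-flat; third inversion → seventh (D-flat) lowest.

D-flat, E-flat, G, B-flat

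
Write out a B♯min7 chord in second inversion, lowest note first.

F##, A#, B#, D#

In root position, B♯min7 is B#–D#–F##–A#.
Second inversion puts the fifth (F##) in the bass.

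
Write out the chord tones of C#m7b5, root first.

C# – E – G – B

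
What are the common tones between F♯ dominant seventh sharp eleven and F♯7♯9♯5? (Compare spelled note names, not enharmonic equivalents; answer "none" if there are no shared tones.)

F#, A#, E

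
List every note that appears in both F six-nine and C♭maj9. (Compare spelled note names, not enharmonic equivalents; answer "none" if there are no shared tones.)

none

F six-nine: F A C D G
C♭maj9: Cb Eb Gb Bb Db
Common to both → none.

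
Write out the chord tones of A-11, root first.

A  C  E  G  B  D

A-11 is a minor eleventh built on A.
A — root
C — minor 3rd
E — perfect 5th
G — minor 7th
B — major 9th
D — perfect 11th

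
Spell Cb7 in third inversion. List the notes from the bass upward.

Cb7 = Cb–Eb–Gb–Bbb; third inversion → seventh (Bbb) lowest.

Bbb, Cb, Eb, Gb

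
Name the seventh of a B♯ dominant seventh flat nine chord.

A-sharp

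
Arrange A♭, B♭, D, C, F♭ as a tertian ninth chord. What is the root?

B♭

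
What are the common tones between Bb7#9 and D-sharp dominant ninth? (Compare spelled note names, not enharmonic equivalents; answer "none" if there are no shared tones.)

C#

Bb7#9: Bb D F Ab C#
D-sharp dominant ninth: D# F## A# C# E#
Common to both → C#.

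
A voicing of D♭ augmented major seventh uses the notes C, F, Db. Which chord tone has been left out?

A

D♭ augmented major seventh = Db, F, A, C. The voicing lacks the 5th (augmented 5th), A.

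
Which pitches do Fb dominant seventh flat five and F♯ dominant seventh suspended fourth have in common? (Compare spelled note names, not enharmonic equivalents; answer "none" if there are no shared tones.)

none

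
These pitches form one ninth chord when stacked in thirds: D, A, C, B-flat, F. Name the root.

B-flat

Arranged so that each adjacent pair is a third by letter name: B-flat – D – F – A – C.
The bottom of that stack, B-flat, is the root (this is B-flat major ninth).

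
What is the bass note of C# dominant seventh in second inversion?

G-sharp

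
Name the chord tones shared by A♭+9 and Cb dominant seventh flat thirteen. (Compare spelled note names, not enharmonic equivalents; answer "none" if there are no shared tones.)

Gb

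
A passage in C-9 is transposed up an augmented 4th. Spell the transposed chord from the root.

C up an augmented 4th → F♯. New chord: F♯ minor ninth.
Root: F♯
Minor 3rd (3rd): A
Perfect 5th (5th): C♯
Minor 7th (7th): E
Major 9th (9th): G♯

F♯, A, C♯, E, G♯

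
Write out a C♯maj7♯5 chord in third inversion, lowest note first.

B#  C#  E#  G##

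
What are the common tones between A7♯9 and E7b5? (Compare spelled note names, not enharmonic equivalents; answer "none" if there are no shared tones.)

E

A7♯9 = A, C#, E, G, B#.
E7b5 = E, G#, Bb, D.
Shared: E.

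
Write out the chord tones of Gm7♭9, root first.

G B♭ D F A♭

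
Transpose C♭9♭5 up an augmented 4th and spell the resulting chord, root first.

Transposed root: Cb → F (augmented 4th up). So we spell F dominant ninth flat five:
root → F
3rd (major 3rd) → A
5th (diminished 5th) → Cb
7th (minor 7th) → Eb
9th (major 9th) → G

F, A, Cb, Eb, G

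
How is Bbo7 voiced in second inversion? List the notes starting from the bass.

Fb – Abb – Bb – Db

Bbo7 = Bb–Db–Fb–Abb; second inversion → fifth (Fb) lowest.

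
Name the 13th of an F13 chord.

D

Root of F13 = F. The 13th is a major 13th: F up a major 13th → D.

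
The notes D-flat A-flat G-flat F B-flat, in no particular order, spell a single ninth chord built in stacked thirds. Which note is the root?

G-flat

Stacking in thirds gives G-flat – B-flat – D-flat – F – A-flat, so G-flat is the root — G-flat major ninth.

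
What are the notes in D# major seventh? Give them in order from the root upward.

Root D#, quality major seventh:
- root: D#
- major 3rd: F##
- perfect 5th: A#
- major 7th: C##

D#  F##  A#  C##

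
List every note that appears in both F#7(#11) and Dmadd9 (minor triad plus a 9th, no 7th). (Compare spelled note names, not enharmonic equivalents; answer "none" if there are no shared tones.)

E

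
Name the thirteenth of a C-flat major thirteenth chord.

Ab

C-flat major thirteenth is built on Cb; its 13th is a major 13th above the root.
A sixth above C uses the letter A, and the major 13th above Cb is Ab.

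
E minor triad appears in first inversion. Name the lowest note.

G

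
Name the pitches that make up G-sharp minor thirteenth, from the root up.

Root G-sharp, quality minor thirteenth:
G-sharp — root
B — minor 3rd
D-sharp — perfect 5th
F-sharp — minor 7th
A-sharp — major 9th
C-sharp — perfect 11th
E-sharp — major 13th

G-sharp B D-sharp F-sharp A-sharp C-sharp E-sharp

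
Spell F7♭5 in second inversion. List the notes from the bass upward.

F7♭5 = F–A–C♭–E♭; second inversion → fifth (C♭) lowest.

C♭, E♭, F, A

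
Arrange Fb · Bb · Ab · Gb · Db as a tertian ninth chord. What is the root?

Arranged so that each adjacent pair is a third by letter name: Gb – Bb – Db – Fb – Ab.
The bottom of that stack, Gb, is the root (this is Gb dominant ninth).

Gb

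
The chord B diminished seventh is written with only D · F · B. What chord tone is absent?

A♭

The full B diminished seventh chord is B, D, F, A♭.
Comparing with the voicing, the diminished 7th (7th) — A♭ — is absent.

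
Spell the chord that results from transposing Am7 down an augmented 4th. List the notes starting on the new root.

Eb  Gb  Bb  Db

Transposed root: A → Eb (augmented 4th down). So we spell Eb minor seventh:
Eb — root
Gb — minor 3rd
Bb — perfect 5th
Db — minor 7th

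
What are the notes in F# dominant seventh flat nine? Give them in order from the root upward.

F# A# C# E G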